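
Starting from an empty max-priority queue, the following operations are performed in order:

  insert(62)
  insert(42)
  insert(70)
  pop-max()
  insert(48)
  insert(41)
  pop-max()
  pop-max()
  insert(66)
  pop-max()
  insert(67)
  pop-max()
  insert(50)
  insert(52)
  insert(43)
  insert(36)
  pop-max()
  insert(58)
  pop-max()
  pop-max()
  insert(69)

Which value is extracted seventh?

insert 62 → {62}
insert 42 → {62, 42}
insert 70 → {70, 62, 42}
pop-max → 70; now {62, 42}
insert 48 → {62, 48, 42}
insert 41 → {62, 48, 42, 41}
pop-max → 62; now {48, 42, 41}
pop-max → 48; now {42, 41}
insert 66 → {66, 42, 41}
pop-max → 66; now {42, 41}
insert 67 → {67, 42, 41}
pop-max → 67; now {42, 41}
insert 50 → {50, 42, 41}
insert 52 → {52, 50, 42, 41}
insert 43 → {52, 50, 43, 42, 41}
insert 36 → {52, 50, 43, 42, 41, 36}
pop-max → 52; now {50, 43, 42, 41, 36}
insert 58 → {58, 50, 43, 42, 41, 36}
pop-max → 58; now {50, 43, 42, 41, 36}
pop-max → 50; now {43, 42, 41, 36}
insert 69 → {69, 43, 42, 41, 36}

58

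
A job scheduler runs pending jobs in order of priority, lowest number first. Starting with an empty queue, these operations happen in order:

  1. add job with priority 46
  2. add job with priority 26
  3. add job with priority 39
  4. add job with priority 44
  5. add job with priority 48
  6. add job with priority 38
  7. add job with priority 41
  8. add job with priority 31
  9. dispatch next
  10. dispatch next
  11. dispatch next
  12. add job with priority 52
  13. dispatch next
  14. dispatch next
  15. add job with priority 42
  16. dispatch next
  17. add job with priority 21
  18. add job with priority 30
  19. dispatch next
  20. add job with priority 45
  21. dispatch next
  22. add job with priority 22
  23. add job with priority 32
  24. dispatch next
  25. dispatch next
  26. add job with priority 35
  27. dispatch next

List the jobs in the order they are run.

26, 31, 38, 39, 41, 42, 21, 30, 22, 32, 35

insert 46 → {46}
insert 26 → {26, 46}
insert 39 → {26, 39, 46}
insert 44 → {26, 39, 44, 46}
insert 48 → {26, 39, 44, 46, 48}
insert 38 → {26, 38, 39, 44, 46, 48}
insert 41 → {26, 38, 39, 41, 44, 46, 48}
insert 31 → {26, 31, 38, 39, 41, 44, 46, 48}
dispatch next → 26; now {31, 38, 39, 41, 44, 46, 48}
dispatch next → 31; now {38, 39, 41, 44, 46, 48}
dispatch next → 38; now {39, 41, 44, 46, 48}
insert 52 → {39, 41, 44, 46, 48, 52}
dispatch next → 39; now {41, 44, 46, 48, 52}
dispatch next → 41; now {44, 46, 48, 52}
insert 42 → {42, 44, 46, 48, 52}
dispatch next → 42; now {44, 46, 48, 52}
insert 21 → {21, 44, 46, 48, 52}
insert 30 → {21, 30, 44, 46, 48, 52}
dispatch next → 21; now {30, 44, 46, 48, 52}
insert 45 → {30, 44, 45, 46, 48, 52}
dispatch next → 30; now {44, 45, 46, 48, 52}
insert 22 → {22, 44, 45, 46, 48, 52}
insert 32 → {22, 32, 44, 45, 46, 48, 52}
dispatch next → 22; now {32, 44, 45, 46, 48, 52}
dispatch next → 32; now {44, 45, 46, 48, 52}
insert 35 → {35, 44, 45, 46, 48, 52}
dispatch next → 35; now {44, 45, 46, 48, 52}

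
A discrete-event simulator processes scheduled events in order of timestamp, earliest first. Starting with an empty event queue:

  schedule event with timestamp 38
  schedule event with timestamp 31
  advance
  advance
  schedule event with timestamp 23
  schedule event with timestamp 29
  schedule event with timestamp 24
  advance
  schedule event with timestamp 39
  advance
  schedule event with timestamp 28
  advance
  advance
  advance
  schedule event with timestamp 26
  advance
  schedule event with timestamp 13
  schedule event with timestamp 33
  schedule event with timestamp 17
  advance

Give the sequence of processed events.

31, 38, 23, 24, 28, 29, 39, 26, 13

insert 38 → {38}
insert 31 → {31, 38}
advance → 31; now {38}
advance → 38; now {}
insert 23 → {23}
insert 29 → {23, 29}
insert 24 → {23, 24, 29}
advance → 23; now {24, 29}
insert 39 → {24, 29, 39}
advance → 24; now {29, 39}
insert 28 → {28, 29, 39}
advance → 28; now {29, 39}
advance → 29; now {39}
advance → 39; now {}
insert 26 → {26}
advance → 26; now {}
insert 13 → {13}
insert 33 → {13, 33}
insert 17 → {13, 17, 33}
advance → 13; now {17, 33}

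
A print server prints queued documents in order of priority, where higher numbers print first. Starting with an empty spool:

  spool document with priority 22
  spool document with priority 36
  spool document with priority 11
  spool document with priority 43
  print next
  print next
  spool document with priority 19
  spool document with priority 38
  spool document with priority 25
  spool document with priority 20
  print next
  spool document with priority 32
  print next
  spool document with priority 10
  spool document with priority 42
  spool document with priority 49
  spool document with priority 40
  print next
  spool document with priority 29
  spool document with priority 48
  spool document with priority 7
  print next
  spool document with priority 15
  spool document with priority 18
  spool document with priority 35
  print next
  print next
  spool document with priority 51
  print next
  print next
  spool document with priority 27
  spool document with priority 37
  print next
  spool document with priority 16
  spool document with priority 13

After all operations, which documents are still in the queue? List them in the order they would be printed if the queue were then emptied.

29 → 27 → 25 → 22 → 20 → 19 → 18 → 16 → 15 → 13 → 11 → 10 → 7

insert 22 → {22}
insert 36 → {36, 22}
insert 11 → {36, 22, 11}
insert 43 → {43, 36, 22, 11}
print next → 43; now {36, 22, 11}
print next → 36; now {22, 11}
insert 19 → {22, 19, 11}
insert 38 → {38, 22, 19, 11}
insert 25 → {38, 25, 22, 19, 11}
insert 20 → {38, 25, 22, 20, 19, 11}
print next → 38; now {25, 22, 20, 19, 11}
insert 32 → {32, 25, 22, 20, 19, 11}
print next → 32; now {25, 22, 20, 19, 11}
insert 10 → {25, 22, 20, 19, 11, 10}
insert 42 → {42, 25, 22, 20, 19, 11, 10}
insert 49 → {49, 42, 25, 22, 20, 19, 11, 10}
insert 40 → {49, 42, 40, 25, 22, 20, 19, 11, 10}
print next → 49; now {42, 40, 25, 22, 20, 19, 11, 10}
insert 29 → {42, 40, 29, 25, 22, 20, 19, 11, 10}
insert 48 → {48, 42, 40, 29, 25, 22, 20, 19, 11, 10}
insert 7 → {48, 42, 40, 29, 25, 22, 20, 19, 11, 10, 7}
print next → 48; now {42, 40, 29, 25, 22, 20, 19, 11, 10, 7}
insert 15 → {42, 40, 29, 25, 22, 20, 19, 15, 11, 10, 7}
insert 18 → {42, 40, 29, 25, 22, 20, 19, 18, 15, 11, 10, 7}
insert 35 → {42, 40, 35, 29, 25, 22, 20, 19, 18, 15, 11, 10, 7}
print next → 42; now {40, 35, 29, 25, 22, 20, 19, 18, 15, 11, 10, 7}
print next → 40; now {35, 29, 25, 22, 20, 19, 18, 15, 11, 10, 7}
insert 51 → {51, 35, 29, 25, 22, 20, 19, 18, 15, 11, 10, 7}
print next → 51; now {35, 29, 25, 22, 20, 19, 18, 15, 11, 10, 7}
print next → 35; now {29, 25, 22, 20, 19, 18, 15, 11, 10, 7}
insert 27 → {29, 27, 25, 22, 20, 19, 18, 15, 11, 10, 7}
insert 37 → {37, 29, 27, 25, 22, 20, 19, 18, 15, 11, 10, 7}
print next → 37; now {29, 27, 25, 22, 20, 19, 18, 15, 11, 10, 7}
insert 16 → {29, 27, 25, 22, 20, 19, 18, 16, 15, 11, 10, 7}
insert 13 → {29, 27, 25, 22, 20, 19, 18, 16, 15, 13, 11, 10, 7}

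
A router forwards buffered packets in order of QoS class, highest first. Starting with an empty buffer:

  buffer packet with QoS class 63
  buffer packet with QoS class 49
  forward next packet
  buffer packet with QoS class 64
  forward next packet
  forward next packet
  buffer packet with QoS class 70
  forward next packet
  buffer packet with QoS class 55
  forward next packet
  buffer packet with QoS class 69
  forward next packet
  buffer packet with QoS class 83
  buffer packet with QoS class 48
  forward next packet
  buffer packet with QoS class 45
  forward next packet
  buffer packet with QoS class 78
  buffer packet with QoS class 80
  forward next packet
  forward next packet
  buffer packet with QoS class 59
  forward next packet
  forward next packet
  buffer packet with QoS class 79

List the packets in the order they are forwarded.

[63, 64, 49, 70, 55, 69, 83, 48, 80, 78, 59, 45]

insert 63 → {63}
insert 49 → {63, 49}
forward next packet → 63; now {49}
insert 64 → {64, 49}
forward next packet → 64; now {49}
forward next packet → 49; now {}
insert 70 → {70}
forward next packet → 70; now {}
insert 55 → {55}
forward next packet → 55; now {}
insert 69 → {69}
forward next packet → 69; now {}
insert 83 → {83}
insert 48 → {83, 48}
forward next packet → 83; now {48}
insert 45 → {48, 45}
forward next packet → 48; now {45}
insert 78 → {78, 45}
insert 80 → {80, 78, 45}
forward next packet → 80; now {78, 45}
forward next packet → 78; now {45}
insert 59 → {59, 45}
forward next packet → 59; now {45}
forward next packet → 45; now {}
insert 79 → {79}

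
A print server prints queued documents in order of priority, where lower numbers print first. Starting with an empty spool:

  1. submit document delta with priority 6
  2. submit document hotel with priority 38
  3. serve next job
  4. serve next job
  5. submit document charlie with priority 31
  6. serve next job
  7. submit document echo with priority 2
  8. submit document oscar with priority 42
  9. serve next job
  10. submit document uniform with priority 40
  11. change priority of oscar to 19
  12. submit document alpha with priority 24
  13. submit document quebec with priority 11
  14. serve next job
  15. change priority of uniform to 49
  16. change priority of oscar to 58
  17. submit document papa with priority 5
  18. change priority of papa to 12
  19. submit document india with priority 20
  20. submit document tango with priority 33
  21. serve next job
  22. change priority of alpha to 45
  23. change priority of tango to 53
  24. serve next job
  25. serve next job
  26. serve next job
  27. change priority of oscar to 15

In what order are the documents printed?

add delta (priority 6) → {delta:6}
add hotel (priority 38) → {delta:6, hotel:38}
serve next job → delta; now {hotel:38}
serve next job → hotel; now {}
add charlie (priority 31) → {charlie:31}
serve next job → charlie; now {}
add echo (priority 2) → {echo:2}
add oscar (priority 42) → {echo:2, oscar:42}
serve next job → echo; now {oscar:42}
add uniform (priority 40) → {uniform:40, oscar:42}
update oscar to priority 19 → {oscar:19, uniform:40}
add alpha (priority 24) → {oscar:19, alpha:24, uniform:40}
add quebec (priority 11) → {quebec:11, oscar:19, alpha:24, uniform:40}
serve next job → quebec; now {oscar:19, alpha:24, uniform:40}
update uniform to priority 49 → {oscar:19, alpha:24, uniform:49}
update oscar to priority 58 → {alpha:24, uniform:49, oscar:58}
add papa (priority 5) → {papa:5, alpha:24, uniform:49, oscar:58}
update papa to priority 12 → {papa:12, alpha:24, uniform:49, oscar:58}
add india (priority 20) → {papa:12, india:20, alpha:24, uniform:49, oscar:58}
add tango (priority 33) → {papa:12, india:20, alpha:24, tango:33, uniform:49, oscar:58}
serve next job → papa; now {india:20, alpha:24, tango:33, uniform:49, oscar:58}
update alpha to priority 45 → {india:20, tango:33, alpha:45, uniform:49, oscar:58}
update tango to priority 53 → {india:20, alpha:45, uniform:49, tango:53, oscar:58}
serve next job → india; now {alpha:45, uniform:49, tango:53, oscar:58}
serve next job → alpha; now {uniform:49, tango:53, oscar:58}
serve next job → uniform; now {tango:53, oscar:58}
update oscar to priority 15 → {oscar:15, tango:53}

delta → hotel → charlie → echo → quebec → papa → india → alpha → uniform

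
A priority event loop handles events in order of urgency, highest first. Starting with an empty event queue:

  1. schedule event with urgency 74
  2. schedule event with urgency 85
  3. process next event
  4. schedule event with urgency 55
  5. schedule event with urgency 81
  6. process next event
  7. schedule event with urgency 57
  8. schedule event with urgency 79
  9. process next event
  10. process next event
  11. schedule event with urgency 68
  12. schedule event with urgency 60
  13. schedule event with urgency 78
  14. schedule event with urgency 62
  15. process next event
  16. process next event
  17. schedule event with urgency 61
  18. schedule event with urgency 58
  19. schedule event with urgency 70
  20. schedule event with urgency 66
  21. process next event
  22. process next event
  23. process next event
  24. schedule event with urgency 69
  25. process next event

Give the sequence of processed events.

[85, 81, 79, 74, 78, 68, 70, 66, 62, 69]

insert 74 → {74}
insert 85 → {85, 74}
process next event → 85; now {74}
insert 55 → {74, 55}
insert 81 → {81, 74, 55}
process next event → 81; now {74, 55}
insert 57 → {74, 57, 55}
insert 79 → {79, 74, 57, 55}
process next event → 79; now {74, 57, 55}
process next event → 74; now {57, 55}
insert 68 → {68, 57, 55}
insert 60 → {68, 60, 57, 55}
insert 78 → {78, 68, 60, 57, 55}
insert 62 → {78, 68, 62, 60, 57, 55}
process next event → 78; now {68, 62, 60, 57, 55}
process next event → 68; now {62, 60, 57, 55}
insert 61 → {62, 61, 60, 57, 55}
insert 58 → {62, 61, 60, 58, 57, 55}
insert 70 → {70, 62, 61, 60, 58, 57, 55}
insert 66 → {70, 66, 62, 61, 60, 58, 57, 55}
process next event → 70; now {66, 62, 61, 60, 58, 57, 55}
process next event → 66; now {62, 61, 60, 58, 57, 55}
process next event → 62; now {61, 60, 58, 57, 55}
insert 69 → {69, 61, 60, 58, 57, 55}
process next event → 69; now {61, 60, 58, 57, 55}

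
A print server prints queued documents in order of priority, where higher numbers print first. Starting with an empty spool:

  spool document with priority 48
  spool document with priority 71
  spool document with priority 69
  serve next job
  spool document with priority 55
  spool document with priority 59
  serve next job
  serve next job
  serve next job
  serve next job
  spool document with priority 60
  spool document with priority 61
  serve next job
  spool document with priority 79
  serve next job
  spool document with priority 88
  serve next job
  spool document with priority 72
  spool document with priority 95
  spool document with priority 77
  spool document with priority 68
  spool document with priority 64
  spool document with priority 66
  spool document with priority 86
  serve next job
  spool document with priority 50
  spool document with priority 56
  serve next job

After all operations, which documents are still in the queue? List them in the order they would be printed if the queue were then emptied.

insert 48 → {48}
insert 71 → {71, 48}
insert 69 → {71, 69, 48}
serve next job → 71; now {69, 48}
insert 55 → {69, 55, 48}
insert 59 → {69, 59, 55, 48}
serve next job → 69; now {59, 55, 48}
serve next job → 59; now {55, 48}
serve next job → 55; now {48}
serve next job → 48; now {}
insert 60 → {60}
insert 61 → {61, 60}
serve next job → 61; now {60}
insert 79 → {79, 60}
serve next job → 79; now {60}
insert 88 → {88, 60}
serve next job → 88; now {60}
insert 72 → {72, 60}
insert 95 → {95, 72, 60}
insert 77 → {95, 77, 72, 60}
insert 68 → {95, 77, 72, 68, 60}
insert 64 → {95, 77, 72, 68, 64, 60}
insert 66 → {95, 77, 72, 68, 66, 64, 60}
insert 86 → {95, 86, 77, 72, 68, 66, 64, 60}
serve next job → 95; now {86, 77, 72, 68, 66, 64, 60}
insert 50 → {86, 77, 72, 68, 66, 64, 60, 50}
insert 56 → {86, 77, 72, 68, 66, 64, 60, 56, 50}
serve next job → 86; now {77, 72, 68, 66, 64, 60, 56, 50}

77, 72, 68, 66, 64, 60, 56, 50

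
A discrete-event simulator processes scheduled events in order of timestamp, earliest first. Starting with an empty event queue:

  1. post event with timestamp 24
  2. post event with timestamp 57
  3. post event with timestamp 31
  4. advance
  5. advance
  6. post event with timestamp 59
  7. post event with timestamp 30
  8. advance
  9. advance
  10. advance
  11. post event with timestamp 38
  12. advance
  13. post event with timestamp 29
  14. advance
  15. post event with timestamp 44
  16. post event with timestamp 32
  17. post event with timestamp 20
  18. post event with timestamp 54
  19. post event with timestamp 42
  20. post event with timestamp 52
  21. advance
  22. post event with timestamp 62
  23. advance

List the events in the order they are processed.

24 → 31 → 30 → 57 → 59 → 38 → 29 → 20 → 32

insert 24 → {24}
insert 57 → {24, 57}
insert 31 → {24, 31, 57}
advance → 24; now {31, 57}
advance → 31; now {57}
insert 59 → {57, 59}
insert 30 → {30, 57, 59}
advance → 30; now {57, 59}
advance → 57; now {59}
advance → 59; now {}
insert 38 → {38}
advance → 38; now {}
insert 29 → {29}
advance → 29; now {}
insert 44 → {44}
insert 32 → {32, 44}
insert 20 → {20, 32, 44}
insert 54 → {20, 32, 44, 54}
insert 42 → {20, 32, 42, 44, 54}
insert 52 → {20, 32, 42, 44, 52, 54}
advance → 20; now {32, 42, 44, 52, 54}
insert 62 → {32, 42, 44, 52, 54, 62}
advance → 32; now {42, 44, 52, 54, 62}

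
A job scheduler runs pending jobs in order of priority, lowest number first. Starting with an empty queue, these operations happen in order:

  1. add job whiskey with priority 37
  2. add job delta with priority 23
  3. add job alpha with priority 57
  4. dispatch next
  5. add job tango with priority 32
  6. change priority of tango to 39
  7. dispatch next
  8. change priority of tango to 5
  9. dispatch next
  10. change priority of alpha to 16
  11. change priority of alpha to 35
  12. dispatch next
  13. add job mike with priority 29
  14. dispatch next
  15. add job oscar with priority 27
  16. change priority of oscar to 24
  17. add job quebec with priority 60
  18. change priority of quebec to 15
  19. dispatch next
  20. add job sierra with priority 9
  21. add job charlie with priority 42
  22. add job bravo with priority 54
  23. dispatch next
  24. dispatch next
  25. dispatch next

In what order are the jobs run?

add whiskey (priority 37) → {whiskey:37}
add delta (priority 23) → {delta:23, whiskey:37}
add alpha (priority 57) → {delta:23, whiskey:37, alpha:57}
dispatch next → delta; now {whiskey:37, alpha:57}
add tango (priority 32) → {tango:32, whiskey:37, alpha:57}
update tango to priority 39 → {whiskey:37, tango:39, alpha:57}
dispatch next → whiskey; now {tango:39, alpha:57}
update tango to priority 5 → {tango:5, alpha:57}
dispatch next → tango; now {alpha:57}
update alpha to priority 16 → {alpha:16}
update alpha to priority 35 → {alpha:35}
dispatch next → alpha; now {}
add mike (priority 29) → {mike:29}
dispatch next → mike; now {}
add oscar (priority 27) → {oscar:27}
update oscar to priority 24 → {oscar:24}
add quebec (priority 60) → {oscar:24, quebec:60}
update quebec to priority 15 → {quebec:15, oscar:24}
dispatch next → quebec; now {oscar:24}
add sierra (priority 9) → {sierra:9, oscar:24}
add charlie (priority 42) → {sierra:9, oscar:24, charlie:42}
add bravo (priority 54) → {sierra:9, oscar:24, charlie:42, bravo:54}
dispatch next → sierra; now {oscar:24, charlie:42, bravo:54}
dispatch next → oscar; now {charlie:42, bravo:54}
dispatch next → charlie; now {bravo:54}

delta → whiskey → tango → alpha → mike → quebec → sierra → oscar → charlie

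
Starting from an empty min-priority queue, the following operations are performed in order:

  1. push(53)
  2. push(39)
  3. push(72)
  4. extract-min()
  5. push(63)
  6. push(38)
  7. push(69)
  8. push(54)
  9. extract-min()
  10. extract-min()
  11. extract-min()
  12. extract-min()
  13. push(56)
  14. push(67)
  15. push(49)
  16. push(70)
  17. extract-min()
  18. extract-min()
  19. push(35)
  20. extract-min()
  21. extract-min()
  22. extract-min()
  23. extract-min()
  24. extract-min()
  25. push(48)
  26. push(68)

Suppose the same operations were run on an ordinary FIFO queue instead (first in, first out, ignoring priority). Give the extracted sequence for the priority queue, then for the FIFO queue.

insert 53 → {53}
insert 39 → {39, 53}
insert 72 → {39, 53, 72}
extract-min → 39; now {53, 72}
insert 63 → {53, 63, 72}
insert 38 → {38, 53, 63, 72}
insert 69 → {38, 53, 63, 69, 72}
insert 54 → {38, 53, 54, 63, 69, 72}
extract-min → 38; now {53, 54, 63, 69, 72}
extract-min → 53; now {54, 63, 69, 72}
extract-min → 54; now {63, 69, 72}
extract-min → 63; now {69, 72}
insert 56 → {56, 69, 72}
insert 67 → {56, 67, 69, 72}
insert 49 → {49, 56, 67, 69, 72}
insert 70 → {49, 56, 67, 69, 70, 72}
extract-min → 49; now {56, 67, 69, 70, 72}
extract-min → 56; now {67, 69, 70, 72}
insert 35 → {35, 67, 69, 70, 72}
extract-min → 35; now {67, 69, 70, 72}
extract-min → 67; now {69, 70, 72}
extract-min → 69; now {70, 72}
extract-min → 70; now {72}
extract-min → 72; now {}
insert 48 → {48}
insert 68 → {48, 68}

priority queue: 39 → 38 → 53 → 54 → 63 → 49 → 56 → 35 → 67 → 69 → 70 → 72; FIFO queue: 53, 39, 72, 63, 38, 69, 54, 56, 67, 49, 70, 35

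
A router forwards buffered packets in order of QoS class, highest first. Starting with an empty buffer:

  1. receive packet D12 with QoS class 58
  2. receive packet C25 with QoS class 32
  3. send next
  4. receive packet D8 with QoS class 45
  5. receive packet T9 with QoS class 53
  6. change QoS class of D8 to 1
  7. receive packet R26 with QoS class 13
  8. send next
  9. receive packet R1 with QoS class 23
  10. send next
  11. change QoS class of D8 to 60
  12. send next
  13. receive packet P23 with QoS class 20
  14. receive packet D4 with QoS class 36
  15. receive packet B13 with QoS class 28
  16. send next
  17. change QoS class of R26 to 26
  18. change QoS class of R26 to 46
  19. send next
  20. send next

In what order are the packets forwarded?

[D12, T9, C25, D8, D4, R26, B13]

add D12 (QoS class 58) → {D12:58}
add C25 (QoS class 32) → {D12:58, C25:32}
send next → D12; now {C25:32}
add D8 (QoS class 45) → {D8:45, C25:32}
add T9 (QoS class 53) → {T9:53, D8:45, C25:32}
update D8 to QoS class 1 → {T9:53, C25:32, D8:1}
add R26 (QoS class 13) → {T9:53, C25:32, R26:13, D8:1}
send next → T9; now {C25:32, R26:13, D8:1}
add R1 (QoS class 23) → {C25:32, R1:23, R26:13, D8:1}
send next → C25; now {R1:23, R26:13, D8:1}
update D8 to QoS class 60 → {D8:60, R1:23, R26:13}
send next → D8; now {R1:23, R26:13}
add P23 (QoS class 20) → {R1:23, P23:20, R26:13}
add D4 (QoS class 36) → {D4:36, R1:23, P23:20, R26:13}
add B13 (QoS class 28) → {D4:36, B13:28, R1:23, P23:20, R26:13}
send next → D4; now {B13:28, R1:23, P23:20, R26:13}
update R26 to QoS class 26 → {B13:28, R26:26, R1:23, P23:20}
update R26 to QoS class 46 → {R26:46, B13:28, R1:23, P23:20}
send next → R26; now {B13:28, R1:23, P23:20}
send next → B13; now {R1:23, P23:20}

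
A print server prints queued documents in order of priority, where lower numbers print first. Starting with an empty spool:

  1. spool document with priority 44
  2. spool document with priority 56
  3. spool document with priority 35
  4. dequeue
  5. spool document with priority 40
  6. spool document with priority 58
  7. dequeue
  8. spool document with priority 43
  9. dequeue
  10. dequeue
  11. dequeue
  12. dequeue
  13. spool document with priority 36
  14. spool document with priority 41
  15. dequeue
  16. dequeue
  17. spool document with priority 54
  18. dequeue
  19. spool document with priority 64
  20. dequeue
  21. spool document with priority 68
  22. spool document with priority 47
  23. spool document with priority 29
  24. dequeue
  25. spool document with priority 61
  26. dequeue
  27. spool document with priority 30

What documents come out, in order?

[35, 40, 43, 44, 56, 58, 36, 41, 54, 64, 29, 47]

insert 44 → {44}
insert 56 → {44, 56}
insert 35 → {35, 44, 56}
dequeue → 35; now {44, 56}
insert 40 → {40, 44, 56}
insert 58 → {40, 44, 56, 58}
dequeue → 40; now {44, 56, 58}
insert 43 → {43, 44, 56, 58}
dequeue → 43; now {44, 56, 58}
dequeue → 44; now {56, 58}
dequeue → 56; now {58}
dequeue → 58; now {}
insert 36 → {36}
insert 41 → {36, 41}
dequeue → 36; now {41}
dequeue → 41; now {}
insert 54 → {54}
dequeue → 54; now {}
insert 64 → {64}
dequeue → 64; now {}
insert 68 → {68}
insert 47 → {47, 68}
insert 29 → {29, 47, 68}
dequeue → 29; now {47, 68}
insert 61 → {47, 61, 68}
dequeue → 47; now {61, 68}
insert 30 → {30, 61, 68}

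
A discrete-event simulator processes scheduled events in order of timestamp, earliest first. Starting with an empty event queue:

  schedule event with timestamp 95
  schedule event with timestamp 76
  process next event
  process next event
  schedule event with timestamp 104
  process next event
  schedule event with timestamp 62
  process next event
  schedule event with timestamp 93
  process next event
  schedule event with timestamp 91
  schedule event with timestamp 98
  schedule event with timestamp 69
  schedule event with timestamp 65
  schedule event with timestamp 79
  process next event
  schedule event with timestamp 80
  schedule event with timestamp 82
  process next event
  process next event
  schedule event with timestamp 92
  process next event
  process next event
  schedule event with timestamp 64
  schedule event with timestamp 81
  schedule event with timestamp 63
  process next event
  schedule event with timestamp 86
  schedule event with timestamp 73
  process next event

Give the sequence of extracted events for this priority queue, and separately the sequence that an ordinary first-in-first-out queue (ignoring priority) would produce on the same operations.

insert 95 → {95}
insert 76 → {76, 95}
process next event → 76; now {95}
process next event → 95; now {}
insert 104 → {104}
process next event → 104; now {}
insert 62 → {62}
process next event → 62; now {}
insert 93 → {93}
process next event → 93; now {}
insert 91 → {91}
insert 98 → {91, 98}
insert 69 → {69, 91, 98}
insert 65 → {65, 69, 91, 98}
insert 79 → {65, 69, 79, 91, 98}
process next event → 65; now {69, 79, 91, 98}
insert 80 → {69, 79, 80, 91, 98}
insert 82 → {69, 79, 80, 82, 91, 98}
process next event → 69; now {79, 80, 82, 91, 98}
process next event → 79; now {80, 82, 91, 98}
insert 92 → {80, 82, 91, 92, 98}
process next event → 80; now {82, 91, 92, 98}
process next event → 82; now {91, 92, 98}
insert 64 → {64, 91, 92, 98}
insert 81 → {64, 81, 91, 92, 98}
insert 63 → {63, 64, 81, 91, 92, 98}
process next event → 63; now {64, 81, 91, 92, 98}
insert 86 → {64, 81, 86, 91, 92, 98}
insert 73 → {64, 73, 81, 86, 91, 92, 98}
process next event → 64; now {73, 81, 86, 91, 92, 98}

priority queue: 76 → 95 → 104 → 62 → 93 → 65 → 69 → 79 → 80 → 82 → 63 → 64; FIFO queue: [95, 76, 104, 62, 93, 91, 98, 69, 65, 79, 80, 82]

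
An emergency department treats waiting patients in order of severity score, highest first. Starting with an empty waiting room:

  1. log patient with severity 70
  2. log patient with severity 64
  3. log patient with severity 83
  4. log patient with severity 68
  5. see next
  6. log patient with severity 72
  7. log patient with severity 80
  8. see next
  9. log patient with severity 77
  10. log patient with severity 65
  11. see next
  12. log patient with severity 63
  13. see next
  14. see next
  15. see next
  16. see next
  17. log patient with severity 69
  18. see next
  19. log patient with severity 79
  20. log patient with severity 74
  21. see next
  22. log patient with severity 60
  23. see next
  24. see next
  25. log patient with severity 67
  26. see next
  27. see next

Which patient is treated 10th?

74

insert 70 → {70}
insert 64 → {70, 64}
insert 83 → {83, 70, 64}
insert 68 → {83, 70, 68, 64}
see next → 83; now {70, 68, 64}
insert 72 → {72, 70, 68, 64}
insert 80 → {80, 72, 70, 68, 64}
see next → 80; now {72, 70, 68, 64}
insert 77 → {77, 72, 70, 68, 64}
insert 65 → {77, 72, 70, 68, 65, 64}
see next → 77; now {72, 70, 68, 65, 64}
insert 63 → {72, 70, 68, 65, 64, 63}
see next → 72; now {70, 68, 65, 64, 63}
see next → 70; now {68, 65, 64, 63}
see next → 68; now {65, 64, 63}
see next → 65; now {64, 63}
insert 69 → {69, 64, 63}
see next → 69; now {64, 63}
insert 79 → {79, 64, 63}
insert 74 → {79, 74, 64, 63}
see next → 79; now {74, 64, 63}
insert 60 → {74, 64, 63, 60}
see next → 74; now {64, 63, 60}
see next → 64; now {63, 60}
insert 67 → {67, 63, 60}
see next → 67; now {63, 60}
see next → 63; now {60}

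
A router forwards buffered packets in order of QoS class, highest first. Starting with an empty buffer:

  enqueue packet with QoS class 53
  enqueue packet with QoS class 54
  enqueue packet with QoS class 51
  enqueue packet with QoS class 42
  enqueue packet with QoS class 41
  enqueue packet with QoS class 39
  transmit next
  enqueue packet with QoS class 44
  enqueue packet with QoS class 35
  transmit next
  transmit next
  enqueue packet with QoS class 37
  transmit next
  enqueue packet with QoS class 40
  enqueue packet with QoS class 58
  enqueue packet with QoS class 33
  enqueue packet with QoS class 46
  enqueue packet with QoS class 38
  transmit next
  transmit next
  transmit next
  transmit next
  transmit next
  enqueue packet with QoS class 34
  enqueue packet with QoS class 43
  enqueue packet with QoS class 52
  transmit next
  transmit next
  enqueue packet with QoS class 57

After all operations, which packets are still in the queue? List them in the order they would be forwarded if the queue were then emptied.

insert 53 → {53}
insert 54 → {54, 53}
insert 51 → {54, 53, 51}
insert 42 → {54, 53, 51, 42}
insert 41 → {54, 53, 51, 42, 41}
insert 39 → {54, 53, 51, 42, 41, 39}
transmit next → 54; now {53, 51, 42, 41, 39}
insert 44 → {53, 51, 44, 42, 41, 39}
insert 35 → {53, 51, 44, 42, 41, 39, 35}
transmit next → 53; now {51, 44, 42, 41, 39, 35}
transmit next → 51; now {44, 42, 41, 39, 35}
insert 37 → {44, 42, 41, 39, 37, 35}
transmit next → 44; now {42, 41, 39, 37, 35}
insert 40 → {42, 41, 40, 39, 37, 35}
insert 58 → {58, 42, 41, 40, 39, 37, 35}
insert 33 → {58, 42, 41, 40, 39, 37, 35, 33}
insert 46 → {58, 46, 42, 41, 40, 39, 37, 35, 33}
insert 38 → {58, 46, 42, 41, 40, 39, 38, 37, 35, 33}
transmit next → 58; now {46, 42, 41, 40, 39, 38, 37, 35, 33}
transmit next → 46; now {42, 41, 40, 39, 38, 37, 35, 33}
transmit next → 42; now {41, 40, 39, 38, 37, 35, 33}
transmit next → 41; now {40, 39, 38, 37, 35, 33}
transmit next → 40; now {39, 38, 37, 35, 33}
insert 34 → {39, 38, 37, 35, 34, 33}
insert 43 → {43, 39, 38, 37, 35, 34, 33}
insert 52 → {52, 43, 39, 38, 37, 35, 34, 33}
transmit next → 52; now {43, 39, 38, 37, 35, 34, 33}
transmit next → 43; now {39, 38, 37, 35, 34, 33}
insert 57 → {57, 39, 38, 37, 35, 34, 33}

57 → 39 → 38 → 37 → 35 → 34 → 33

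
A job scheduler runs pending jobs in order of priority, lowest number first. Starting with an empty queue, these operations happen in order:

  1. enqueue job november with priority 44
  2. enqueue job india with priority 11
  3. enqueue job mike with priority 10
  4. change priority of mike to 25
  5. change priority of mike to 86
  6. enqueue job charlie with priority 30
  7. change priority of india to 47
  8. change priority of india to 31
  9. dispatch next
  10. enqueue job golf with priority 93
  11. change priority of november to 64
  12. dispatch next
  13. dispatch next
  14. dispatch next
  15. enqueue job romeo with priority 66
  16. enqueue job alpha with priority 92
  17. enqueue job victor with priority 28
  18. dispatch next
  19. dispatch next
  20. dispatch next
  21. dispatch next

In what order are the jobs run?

charlie, india, november, mike, victor, romeo, alpha, golf

add november (priority 44) → {november:44}
add india (priority 11) → {india:11, november:44}
add mike (priority 10) → {mike:10, india:11, november:44}
update mike to priority 25 → {india:11, mike:25, november:44}
update mike to priority 86 → {india:11, november:44, mike:86}
add charlie (priority 30) → {india:11, charlie:30, november:44, mike:86}
update india to priority 47 → {charlie:30, november:44, india:47, mike:86}
update india to priority 31 → {charlie:30, india:31, november:44, mike:86}
dispatch next → charlie; now {india:31, november:44, mike:86}
add golf (priority 93) → {india:31, november:44, mike:86, golf:93}
update november to priority 64 → {india:31, november:64, mike:86, golf:93}
dispatch next → india; now {november:64, mike:86, golf:93}
dispatch next → november; now {mike:86, golf:93}
dispatch next → mike; now {golf:93}
add romeo (priority 66) → {romeo:66, golf:93}
add alpha (priority 92) → {romeo:66, alpha:92, golf:93}
add victor (priority 28) → {victor:28, romeo:66, alpha:92, golf:93}
dispatch next → victor; now {romeo:66, alpha:92, golf:93}
dispatch next → romeo; now {alpha:92, golf:93}
dispatch next → alpha; now {golf:93}
dispatch next → golf; now {}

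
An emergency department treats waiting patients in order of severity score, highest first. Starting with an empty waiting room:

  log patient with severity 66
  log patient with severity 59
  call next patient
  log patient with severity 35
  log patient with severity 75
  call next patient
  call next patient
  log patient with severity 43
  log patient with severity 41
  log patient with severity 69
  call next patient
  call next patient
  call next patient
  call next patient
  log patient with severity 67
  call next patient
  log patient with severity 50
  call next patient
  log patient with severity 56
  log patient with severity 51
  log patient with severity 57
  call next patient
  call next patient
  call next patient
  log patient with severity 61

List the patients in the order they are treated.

insert 66 → {66}
insert 59 → {66, 59}
call next patient → 66; now {59}
insert 35 → {59, 35}
insert 75 → {75, 59, 35}
call next patient → 75; now {59, 35}
call next patient → 59; now {35}
insert 43 → {43, 35}
insert 41 → {43, 41, 35}
insert 69 → {69, 43, 41, 35}
call next patient → 69; now {43, 41, 35}
call next patient → 43; now {41, 35}
call next patient → 41; now {35}
call next patient → 35; now {}
insert 67 → {67}
call next patient → 67; now {}
insert 50 → {50}
call next patient → 50; now {}
insert 56 → {56}
insert 51 → {56, 51}
insert 57 → {57, 56, 51}
call next patient → 57; now {56, 51}
call next patient → 56; now {51}
call next patient → 51; now {}
insert 61 → {61}

66, 75, 59, 69, 43, 41, 35, 67, 50, 57, 56, 51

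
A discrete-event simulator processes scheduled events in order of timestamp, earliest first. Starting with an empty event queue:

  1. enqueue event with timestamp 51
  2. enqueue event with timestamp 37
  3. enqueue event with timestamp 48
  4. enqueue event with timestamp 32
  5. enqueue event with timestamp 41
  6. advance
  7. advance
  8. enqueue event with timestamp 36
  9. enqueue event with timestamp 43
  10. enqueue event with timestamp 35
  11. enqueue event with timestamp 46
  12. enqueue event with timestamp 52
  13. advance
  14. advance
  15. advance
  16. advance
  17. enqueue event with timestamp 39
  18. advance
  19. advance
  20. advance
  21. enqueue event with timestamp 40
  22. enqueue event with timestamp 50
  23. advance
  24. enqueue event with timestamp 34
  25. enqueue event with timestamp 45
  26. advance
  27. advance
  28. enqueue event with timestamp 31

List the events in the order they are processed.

insert 51 → {51}
insert 37 → {37, 51}
insert 48 → {37, 48, 51}
insert 32 → {32, 37, 48, 51}
insert 41 → {32, 37, 41, 48, 51}
advance → 32; now {37, 41, 48, 51}
advance → 37; now {41, 48, 51}
insert 36 → {36, 41, 48, 51}
insert 43 → {36, 41, 43, 48, 51}
insert 35 → {35, 36, 41, 43, 48, 51}
insert 46 → {35, 36, 41, 43, 46, 48, 51}
insert 52 → {35, 36, 41, 43, 46, 48, 51, 52}
advance → 35; now {36, 41, 43, 46, 48, 51, 52}
advance → 36; now {41, 43, 46, 48, 51, 52}
advance → 41; now {43, 46, 48, 51, 52}
advance → 43; now {46, 48, 51, 52}
insert 39 → {39, 46, 48, 51, 52}
advance → 39; now {46, 48, 51, 52}
advance → 46; now {48, 51, 52}
advance → 48; now {51, 52}
insert 40 → {40, 51, 52}
insert 50 → {40, 50, 51, 52}
advance → 40; now {50, 51, 52}
insert 34 → {34, 50, 51, 52}
insert 45 → {34, 45, 50, 51, 52}
advance → 34; now {45, 50, 51, 52}
advance → 45; now {50, 51, 52}
insert 31 → {31, 50, 51, 52}

32 → 37 → 35 → 36 → 41 → 43 → 39 → 46 → 48 → 40 → 34 → 45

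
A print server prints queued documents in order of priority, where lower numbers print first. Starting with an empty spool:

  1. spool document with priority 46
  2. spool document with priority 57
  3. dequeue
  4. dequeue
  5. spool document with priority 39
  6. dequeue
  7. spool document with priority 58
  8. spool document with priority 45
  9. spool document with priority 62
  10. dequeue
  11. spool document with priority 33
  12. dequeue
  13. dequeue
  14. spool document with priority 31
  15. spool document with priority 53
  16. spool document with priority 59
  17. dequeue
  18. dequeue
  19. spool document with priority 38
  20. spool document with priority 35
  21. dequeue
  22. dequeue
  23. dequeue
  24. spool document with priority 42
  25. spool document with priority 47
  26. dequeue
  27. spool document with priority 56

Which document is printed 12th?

insert 46 → {46}
insert 57 → {46, 57}
dequeue → 46; now {57}
dequeue → 57; now {}
insert 39 → {39}
dequeue → 39; now {}
insert 58 → {58}
insert 45 → {45, 58}
insert 62 → {45, 58, 62}
dequeue → 45; now {58, 62}
insert 33 → {33, 58, 62}
dequeue → 33; now {58, 62}
dequeue → 58; now {62}
insert 31 → {31, 62}
insert 53 → {31, 53, 62}
insert 59 → {31, 53, 59, 62}
dequeue → 31; now {53, 59, 62}
dequeue → 53; now {59, 62}
insert 38 → {38, 59, 62}
insert 35 → {35, 38, 59, 62}
dequeue → 35; now {38, 59, 62}
dequeue → 38; now {59, 62}
dequeue → 59; now {62}
insert 42 → {42, 62}
insert 47 → {42, 47, 62}
dequeue → 42; now {47, 62}
insert 56 → {47, 56, 62}

42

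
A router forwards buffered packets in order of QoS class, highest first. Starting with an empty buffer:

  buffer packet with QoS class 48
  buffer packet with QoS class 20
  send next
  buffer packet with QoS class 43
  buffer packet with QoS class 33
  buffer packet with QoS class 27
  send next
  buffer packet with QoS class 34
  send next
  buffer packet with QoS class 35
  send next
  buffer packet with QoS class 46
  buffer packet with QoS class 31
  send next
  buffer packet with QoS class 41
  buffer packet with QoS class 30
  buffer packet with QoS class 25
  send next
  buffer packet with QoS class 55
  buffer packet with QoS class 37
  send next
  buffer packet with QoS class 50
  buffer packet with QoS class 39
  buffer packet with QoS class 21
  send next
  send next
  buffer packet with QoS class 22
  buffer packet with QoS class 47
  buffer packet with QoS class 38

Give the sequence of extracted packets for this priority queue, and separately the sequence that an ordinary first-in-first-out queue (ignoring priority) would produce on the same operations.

priority queue: 48, 43, 34, 35, 46, 41, 55, 50, 39; FIFO queue: [48, 20, 43, 33, 27, 34, 35, 46, 31]

insert 48 → {48}
insert 20 → {48, 20}
send next → 48; now {20}
insert 43 → {43, 20}
insert 33 → {43, 33, 20}
insert 27 → {43, 33, 27, 20}
send next → 43; now {33, 27, 20}
insert 34 → {34, 33, 27, 20}
send next → 34; now {33, 27, 20}
insert 35 → {35, 33, 27, 20}
send next → 35; now {33, 27, 20}
insert 46 → {46, 33, 27, 20}
insert 31 → {46, 33, 31, 27, 20}
send next → 46; now {33, 31, 27, 20}
insert 41 → {41, 33, 31, 27, 20}
insert 30 → {41, 33, 31, 30, 27, 20}
insert 25 → {41, 33, 31, 30, 27, 25, 20}
send next → 41; now {33, 31, 30, 27, 25, 20}
insert 55 → {55, 33, 31, 30, 27, 25, 20}
insert 37 → {55, 37, 33, 31, 30, 27, 25, 20}
send next → 55; now {37, 33, 31, 30, 27, 25, 20}
insert 50 → {50, 37, 33, 31, 30, 27, 25, 20}
insert 39 → {50, 39, 37, 33, 31, 30, 27, 25, 20}
insert 21 → {50, 39, 37, 33, 31, 30, 27, 25, 21, 20}
send next → 50; now {39, 37, 33, 31, 30, 27, 25, 21, 20}
send next → 39; now {37, 33, 31, 30, 27, 25, 21, 20}
insert 22 → {37, 33, 31, 30, 27, 25, 22, 21, 20}
insert 47 → {47, 37, 33, 31, 30, 27, 25, 22, 21, 20}
insert 38 → {47, 38, 37, 33, 31, 30, 27, 25, 22, 21, 20}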